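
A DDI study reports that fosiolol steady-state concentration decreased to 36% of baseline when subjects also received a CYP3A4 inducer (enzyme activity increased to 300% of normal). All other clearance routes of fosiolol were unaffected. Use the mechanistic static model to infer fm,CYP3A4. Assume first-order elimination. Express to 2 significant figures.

0.89

Let x = fm,CYP3A4. Because steady-state concentration ∝ 1/CL, relative clearance rose to 1/0.360 = 2.778.
Setting x·3 + (1 − x) = 2.778 and solving: x = (2.778 − 1)/(3 − 1) = 0.89.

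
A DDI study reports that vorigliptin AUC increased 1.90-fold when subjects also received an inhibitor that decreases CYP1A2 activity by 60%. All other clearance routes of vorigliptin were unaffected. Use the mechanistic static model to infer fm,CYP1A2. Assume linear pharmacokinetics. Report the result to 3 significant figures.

0.789

Let x = fm,CYP1A2. Because AUC ∝ 1/CL, relative clearance fell to 1/1.90 = 0.5263.
Only the CYP1A2 route changed, so 0.5263 = x·0.4 + (1 − x), giving x = 0.789.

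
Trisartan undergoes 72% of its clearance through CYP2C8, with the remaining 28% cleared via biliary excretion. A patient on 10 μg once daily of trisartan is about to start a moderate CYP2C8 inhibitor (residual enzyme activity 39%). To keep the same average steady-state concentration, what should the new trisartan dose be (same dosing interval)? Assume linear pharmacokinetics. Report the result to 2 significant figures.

5.6 μg

The CYP2C8 pathway (72% of clearance) drops to 0.39× activity: 0.72 × 0.39 = 0.2808.
Non-CYP routes (28%) are unchanged.
CL_new/CL_old = 0.2808 + 0.28 = 0.5608.
Exposure is unchanged when dose changes in proportion to clearance. New dose = 10 μg × 0.5608 = 5.6 μg.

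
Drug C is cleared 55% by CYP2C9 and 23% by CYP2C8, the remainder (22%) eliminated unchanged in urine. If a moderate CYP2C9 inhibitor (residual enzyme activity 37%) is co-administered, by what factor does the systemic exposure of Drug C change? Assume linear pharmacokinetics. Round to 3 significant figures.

CYP2C9: 0.55 × 0.37 = 0.2035
CYP2C8: 0.23 (unchanged)
Other: 0.22 (unchanged)
New clearance relative to baseline: 0.2035 + 0.23 + 0.22 = 0.6535.
Since systemic exposure ∝ 1/CL, the ratio is 1 / 0.6535 = 1.53.

1.53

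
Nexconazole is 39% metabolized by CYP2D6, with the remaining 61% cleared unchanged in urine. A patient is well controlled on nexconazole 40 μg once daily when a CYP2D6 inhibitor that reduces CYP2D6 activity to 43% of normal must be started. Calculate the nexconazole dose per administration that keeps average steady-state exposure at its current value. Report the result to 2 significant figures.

The CYP2D6 pathway (39% of clearance) drops to 0.43× activity: 0.39 × 0.43 = 0.1677.
Non-CYP routes (61%) are unchanged.
New clearance relative to baseline: 0.1677 + 0.61 = 0.7777.
Css,avg = (dose rate)/CL, so holding Css fixed requires dose ∝ CL: 40 × 0.7777 = 31 μg.

31 μg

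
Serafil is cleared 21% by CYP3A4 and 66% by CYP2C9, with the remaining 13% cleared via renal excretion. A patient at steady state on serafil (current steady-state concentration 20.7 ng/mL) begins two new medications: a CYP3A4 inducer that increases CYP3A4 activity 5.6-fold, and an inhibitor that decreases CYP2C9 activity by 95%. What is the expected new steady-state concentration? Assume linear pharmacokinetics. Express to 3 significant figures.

15.5 ng/mL

CYP3A4: 0.21 × 5.6 = 1.176
CYP2C9: 0.66 × 0.05 = 0.033
Other: 0.13 (unchanged)
New clearance relative to baseline: 1.176 + 0.033 + 0.13 = 1.339.
Dividing the baseline by the relative clearance: 20.7 / 1.339 = 15.5 ng/mL.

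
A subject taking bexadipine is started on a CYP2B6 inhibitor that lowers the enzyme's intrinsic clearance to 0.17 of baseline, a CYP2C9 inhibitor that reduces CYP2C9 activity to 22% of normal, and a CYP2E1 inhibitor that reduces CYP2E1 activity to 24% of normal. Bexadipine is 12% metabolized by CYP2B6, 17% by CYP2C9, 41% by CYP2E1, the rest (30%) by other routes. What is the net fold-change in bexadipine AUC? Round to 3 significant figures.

The CYP2B6 pathway (12% of clearance) is reduced to 0.17× activity: 0.12 × 0.17 = 0.0204.
The CYP2C9 pathway (17% of clearance) is reduced to 0.22× activity: 0.17 × 0.22 = 0.0374.
The CYP2E1 pathway (41% of clearance) is reduced to 0.24× activity: 0.41 × 0.24 = 0.0984.
The remaining 30% of clearance is unaffected.
Relative clearance = 0.0204 + 0.0374 + 0.0984 + 0.3 = 0.4562.
AUC ∝ 1/CL: fold-change = 1 / 0.4562 = 2.19.

2.19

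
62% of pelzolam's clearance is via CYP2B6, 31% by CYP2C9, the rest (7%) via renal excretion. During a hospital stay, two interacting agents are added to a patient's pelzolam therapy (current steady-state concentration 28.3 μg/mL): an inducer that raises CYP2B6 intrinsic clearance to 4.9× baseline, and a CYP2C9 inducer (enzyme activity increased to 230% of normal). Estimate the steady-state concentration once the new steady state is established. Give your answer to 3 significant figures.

7.41 μg/mL

The CYP2B6 pathway (62% of clearance) rises to 4.9× activity: 0.62 × 4.9 = 3.038.
The CYP2C9 pathway (31% of clearance) rises to 2.3× activity: 0.31 × 2.3 = 0.713.
Non-CYP routes (7%) are unchanged.
New clearance relative to baseline: 3.038 + 0.713 + 0.07 = 3.821.
Steady-state concentration ∝ 1/CL: new value = 28.3 / 3.821 = 7.41 μg/mL.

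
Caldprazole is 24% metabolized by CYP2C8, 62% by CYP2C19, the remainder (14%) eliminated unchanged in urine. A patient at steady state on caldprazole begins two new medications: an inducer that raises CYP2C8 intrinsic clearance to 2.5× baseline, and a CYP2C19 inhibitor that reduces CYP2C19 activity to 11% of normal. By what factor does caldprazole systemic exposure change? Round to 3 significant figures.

1.24

CYP2C8: 0.24 × 2.5 = 0.6
CYP2C19: 0.62 × 0.11 = 0.0682
Other: 0.14 (unchanged)
CL_new/CL_old = 0.6 + 0.0682 + 0.14 = 0.8082.
Systemic exposure ∝ 1/CL: fold-change = 1 / 0.8082 = 1.24.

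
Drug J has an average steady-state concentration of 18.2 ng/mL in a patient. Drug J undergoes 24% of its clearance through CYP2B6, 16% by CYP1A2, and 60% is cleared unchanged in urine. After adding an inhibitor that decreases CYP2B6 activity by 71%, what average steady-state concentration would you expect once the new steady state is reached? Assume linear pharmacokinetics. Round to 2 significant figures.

CYP2B6: 0.24 × 0.29 = 0.0696
CYP1A2: 0.16 (unchanged)
Other: 0.6 (unchanged)
New clearance relative to baseline: 0.0696 + 0.16 + 0.6 = 0.8296.
New average steady-state concentration = baseline ÷ relative clearance = 18.2 / 0.8296 = 22 ng/mL.

22 ng/mL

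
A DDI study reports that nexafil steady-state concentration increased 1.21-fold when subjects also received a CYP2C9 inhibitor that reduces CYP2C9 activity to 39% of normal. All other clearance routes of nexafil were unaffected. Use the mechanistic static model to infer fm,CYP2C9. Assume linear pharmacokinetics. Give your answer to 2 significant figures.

0.28

Let fm be the CYP2C9 fraction. New clearance relative to baseline = fm × 0.39 + (1 − fm).
Steady-state concentration ratio = 1 / (new CL fraction), so new CL fraction = 1 / 1.21 = 0.8264.
fm × 0.39 + 1 − fm = 0.8264  ⇒  fm × (0.39 − 1) = −0.1736  ⇒  fm = 0.28.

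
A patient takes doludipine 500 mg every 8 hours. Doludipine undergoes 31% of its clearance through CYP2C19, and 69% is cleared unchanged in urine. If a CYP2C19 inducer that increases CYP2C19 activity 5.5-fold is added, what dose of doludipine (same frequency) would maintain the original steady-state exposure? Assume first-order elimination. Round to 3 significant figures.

The CYP2C19 pathway (31% of clearance) increases to 5.5× activity: 0.31 × 5.5 = 1.705.
The remaining 69% of clearance is unaffected.
Relative clearance = 1.705 + 0.69 = 2.395.
Css,avg = (dose rate)/CL, so holding Css fixed requires dose ∝ CL: 500 × 2.395 = 1.20 × 10³ mg.

1.20 × 10³ mg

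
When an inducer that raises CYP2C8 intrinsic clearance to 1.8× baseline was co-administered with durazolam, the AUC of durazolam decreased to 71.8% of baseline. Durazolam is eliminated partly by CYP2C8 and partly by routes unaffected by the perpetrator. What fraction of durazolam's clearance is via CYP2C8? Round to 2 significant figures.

0.49

Let fm be the CYP2C8 fraction. New clearance relative to baseline = fm × 1.8 + (1 − fm).
AUC ratio = 1 / (new CL fraction), so new CL fraction = 1 / 0.718 = 1.393.
fm × 1.8 + 1 − fm = 1.393  ⇒  fm × (1.8 − 1) = 0.3928  ⇒  fm = 0.49.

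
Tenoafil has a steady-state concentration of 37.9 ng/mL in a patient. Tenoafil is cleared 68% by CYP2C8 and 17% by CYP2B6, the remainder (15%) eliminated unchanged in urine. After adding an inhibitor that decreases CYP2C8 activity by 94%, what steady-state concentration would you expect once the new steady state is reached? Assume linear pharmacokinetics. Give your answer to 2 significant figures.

CYP2C8: 0.68 × 0.06 = 0.0408
CYP2B6: 0.17 (unchanged)
Other: 0.15 (unchanged)
New clearance relative to baseline: 0.0408 + 0.17 + 0.15 = 0.3608.
Steady-state concentration ∝ 1/CL, so new value = 37.9 / 0.3608 = 1.1 × 10² ng/mL.

1.1 × 10² ng/mL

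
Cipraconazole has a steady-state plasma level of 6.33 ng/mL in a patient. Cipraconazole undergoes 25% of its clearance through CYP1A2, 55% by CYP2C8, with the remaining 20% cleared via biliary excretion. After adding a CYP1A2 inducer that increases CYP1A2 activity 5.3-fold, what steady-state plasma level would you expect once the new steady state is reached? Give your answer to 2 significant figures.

3.1 ng/mL

CYP1A2: 0.25 × 5.3 = 1.325
CYP2C8: 0.55 (unchanged)
Other: 0.2 (unchanged)
New clearance relative to baseline: 1.325 + 0.55 + 0.2 = 2.075.
Steady-state plasma level ∝ 1/CL, so new value = 6.33 / 2.075 = 3.1 ng/mL.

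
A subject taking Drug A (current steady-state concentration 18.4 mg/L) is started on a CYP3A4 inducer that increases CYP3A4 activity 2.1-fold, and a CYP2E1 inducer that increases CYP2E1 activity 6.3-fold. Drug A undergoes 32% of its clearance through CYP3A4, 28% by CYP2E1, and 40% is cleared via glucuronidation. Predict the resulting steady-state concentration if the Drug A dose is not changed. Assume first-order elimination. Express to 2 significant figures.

The CYP3A4 pathway (32% of clearance) is boosted to 2.1× activity: 0.32 × 2.1 = 0.672.
The CYP2E1 pathway (28% of clearance) is boosted to 6.3× activity: 0.28 × 6.3 = 1.764.
The remaining 40% of clearance is unaffected.
CL_new/CL_old = 0.672 + 1.764 + 0.4 = 2.836.
Steady-state concentration ∝ 1/CL: new value = 18.4 / 2.836 = 6.5 mg/L.

6.5 mg/L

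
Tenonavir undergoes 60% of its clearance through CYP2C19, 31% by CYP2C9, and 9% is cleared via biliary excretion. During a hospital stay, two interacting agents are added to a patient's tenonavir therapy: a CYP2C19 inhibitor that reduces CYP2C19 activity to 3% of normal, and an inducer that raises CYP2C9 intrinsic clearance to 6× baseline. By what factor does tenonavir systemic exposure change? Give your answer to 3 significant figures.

The CYP2C19 pathway (60% of clearance) drops to 0.03× activity: 0.6 × 0.03 = 0.018.
The CYP2C9 pathway (31% of clearance) is boosted to 6× activity: 0.31 × 6 = 1.86.
The remaining 9% of clearance is unaffected.
New clearance relative to baseline: 0.018 + 1.86 + 0.09 = 1.968.
Because systemic exposure varies inversely with clearance, the combined effect is 1 / 1.968 = 0.508.

0.508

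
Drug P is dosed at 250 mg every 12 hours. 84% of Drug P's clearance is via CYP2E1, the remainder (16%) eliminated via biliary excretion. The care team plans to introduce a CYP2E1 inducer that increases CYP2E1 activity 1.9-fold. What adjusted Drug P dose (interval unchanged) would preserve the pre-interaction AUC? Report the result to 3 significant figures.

CYP2E1: 0.84 × 1.9 = 1.596
Other: 0.16 (unchanged)
CL_new/CL_old = 1.596 + 0.16 = 1.756.
Exposure is unchanged when dose changes in proportion to clearance. New dose = 250 mg × 1.756 = 439 mg.

439 mg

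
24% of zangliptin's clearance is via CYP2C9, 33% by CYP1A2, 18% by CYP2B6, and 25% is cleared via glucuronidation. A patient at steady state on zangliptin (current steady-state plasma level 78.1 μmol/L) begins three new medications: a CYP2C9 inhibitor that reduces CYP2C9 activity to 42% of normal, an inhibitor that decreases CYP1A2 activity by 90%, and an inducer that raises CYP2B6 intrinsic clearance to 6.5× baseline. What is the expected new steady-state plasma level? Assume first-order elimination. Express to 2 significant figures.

The CYP2C9 pathway (24% of clearance) is reduced to 0.42× activity: 0.24 × 0.42 = 0.1008.
The CYP1A2 pathway (33% of clearance) falls to 0.1× activity: 0.33 × 0.1 = 0.033.
The CYP2B6 pathway (18% of clearance) increases to 6.5× activity: 0.18 × 6.5 = 1.17.
The remaining 25% of clearance is unaffected.
New clearance relative to baseline: 0.1008 + 0.033 + 1.17 + 0.25 = 1.5538.
Steady-state plasma level ∝ 1/CL: new value = 78.1 / 1.5538 = 50 μmol/L.

50 μmol/L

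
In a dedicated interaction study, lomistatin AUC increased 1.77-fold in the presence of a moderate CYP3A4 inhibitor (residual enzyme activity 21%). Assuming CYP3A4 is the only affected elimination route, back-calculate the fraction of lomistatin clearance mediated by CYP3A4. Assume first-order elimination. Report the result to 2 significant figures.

CL'/CL = 1 / 1.77 = 0.565
0.21·fm + (1 − fm) = 0.565
fm = (0.565 − 1) / (0.21 − 1) = 0.55

0.55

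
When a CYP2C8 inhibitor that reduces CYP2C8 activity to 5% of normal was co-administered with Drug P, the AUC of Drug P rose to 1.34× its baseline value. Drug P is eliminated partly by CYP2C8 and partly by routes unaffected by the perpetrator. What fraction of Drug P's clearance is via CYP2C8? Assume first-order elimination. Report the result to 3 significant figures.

Write x for the fraction cleared via CYP2C8. The observed AUC change means clearance fell to 1/1.34 = 0.7463 of baseline.
Only the CYP2C8 route changed, so 0.7463 = x·0.05 + (1 − x), giving x = 0.267.

0.267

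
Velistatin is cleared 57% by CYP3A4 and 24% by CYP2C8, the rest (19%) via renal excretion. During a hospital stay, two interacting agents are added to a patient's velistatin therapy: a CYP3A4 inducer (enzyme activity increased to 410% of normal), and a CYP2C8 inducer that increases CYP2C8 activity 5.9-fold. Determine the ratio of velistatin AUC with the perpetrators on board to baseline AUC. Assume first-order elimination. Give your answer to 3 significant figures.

The CYP3A4 pathway (57% of clearance) increases to 4.1× activity: 0.57 × 4.1 = 2.337.
The CYP2C8 pathway (24% of clearance) increases to 5.9× activity: 0.24 × 5.9 = 1.416.
Non-CYP routes (19%) are unchanged.
New clearance relative to baseline: 2.337 + 1.416 + 0.19 = 3.943.
Net AUC ratio = 1 / 3.943 = 0.254.

0.254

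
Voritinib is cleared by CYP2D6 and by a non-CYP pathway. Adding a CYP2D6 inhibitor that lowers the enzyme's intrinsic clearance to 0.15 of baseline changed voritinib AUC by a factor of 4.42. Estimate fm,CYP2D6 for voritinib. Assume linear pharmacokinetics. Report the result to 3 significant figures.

0.910

Let fm be the CYP2D6 fraction. New clearance relative to baseline = fm × 0.15 + (1 − fm).
AUC ratio = 1 / (new CL fraction), so new CL fraction = 1 / 4.42 = 0.2262.
fm × 0.15 + 1 − fm = 0.2262  ⇒  fm × (0.15 − 1) = −0.7738  ⇒  fm = 0.910.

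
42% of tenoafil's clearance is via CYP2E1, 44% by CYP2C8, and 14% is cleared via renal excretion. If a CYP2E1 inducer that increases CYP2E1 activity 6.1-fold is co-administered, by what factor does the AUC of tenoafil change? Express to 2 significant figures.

The CYP2E1 pathway (42% of clearance) increases to 6.1× activity: 0.42 × 6.1 = 2.562.
CYP2C8 (44%) and the residual 14% are unaffected.
New clearance relative to baseline: 2.562 + 0.44 + 0.14 = 3.142.
Since AUC ∝ 1/CL, the ratio is 1 / 3.142 = 0.32.

0.32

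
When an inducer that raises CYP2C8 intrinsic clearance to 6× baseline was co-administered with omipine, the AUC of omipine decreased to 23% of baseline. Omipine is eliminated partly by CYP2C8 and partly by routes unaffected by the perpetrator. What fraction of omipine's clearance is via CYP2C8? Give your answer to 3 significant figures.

CL'/CL = 1 / 0.230 = 4.348
6·fm + (1 − fm) = 4.348
fm = (4.348 − 1) / (6 − 1) = 0.670

0.670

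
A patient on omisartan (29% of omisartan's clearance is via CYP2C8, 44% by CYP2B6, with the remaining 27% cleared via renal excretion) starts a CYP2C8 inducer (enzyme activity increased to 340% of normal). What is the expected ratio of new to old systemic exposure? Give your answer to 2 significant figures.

CYP2C8: 0.29 × 3.4 = 0.986
CYP2B6: 0.44 (unchanged)
Other: 0.27 (unchanged)
CL_new/CL_old = 0.986 + 0.44 + 0.27 = 1.696.
Systemic exposure ratio = CL_old/CL_new = 1 / 1.696 = 0.59.

0.59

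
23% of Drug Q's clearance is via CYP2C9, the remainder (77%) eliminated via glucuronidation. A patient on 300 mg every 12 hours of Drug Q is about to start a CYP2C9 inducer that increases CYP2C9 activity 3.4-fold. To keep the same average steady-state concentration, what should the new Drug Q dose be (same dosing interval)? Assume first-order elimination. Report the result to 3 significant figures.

The CYP2C9 pathway (23% of clearance) increases to 3.4× activity: 0.23 × 3.4 = 0.782.
Non-CYP routes (77%) are unchanged.
Relative clearance = 0.782 + 0.77 = 1.552.
Exposure is unchanged when dose changes in proportion to clearance. New dose = 300 mg × 1.552 = 466 mg.

466 mg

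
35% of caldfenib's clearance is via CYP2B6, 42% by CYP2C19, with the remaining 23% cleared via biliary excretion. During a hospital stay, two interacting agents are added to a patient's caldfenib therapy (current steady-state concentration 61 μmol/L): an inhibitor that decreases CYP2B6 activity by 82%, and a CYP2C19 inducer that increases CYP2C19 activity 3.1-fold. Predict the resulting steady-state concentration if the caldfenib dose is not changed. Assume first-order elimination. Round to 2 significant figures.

38 μmol/L

The CYP2B6 pathway (35% of clearance) drops to 0.18× activity: 0.35 × 0.18 = 0.063.
The CYP2C19 pathway (42% of clearance) rises to 3.1× activity: 0.42 × 3.1 = 1.302.
Non-CYP routes (23%) are unchanged.
New clearance relative to baseline: 0.063 + 1.302 + 0.23 = 1.595.
Steady-state concentration ∝ 1/CL: new value = 61 / 1.595 = 38 μmol/L.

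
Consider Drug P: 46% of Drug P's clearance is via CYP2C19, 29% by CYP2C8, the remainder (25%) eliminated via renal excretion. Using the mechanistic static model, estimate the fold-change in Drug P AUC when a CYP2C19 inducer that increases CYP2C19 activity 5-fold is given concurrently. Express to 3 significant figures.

0.352

CYP2C19: 0.46 × 5 = 2.3
CYP2C8: 0.29 (unchanged)
Other: 0.25 (unchanged)
CL_new/CL_old = 2.3 + 0.29 + 0.25 = 2.84.
Since AUC ∝ 1/CL, the ratio is 1 / 2.84 = 0.352.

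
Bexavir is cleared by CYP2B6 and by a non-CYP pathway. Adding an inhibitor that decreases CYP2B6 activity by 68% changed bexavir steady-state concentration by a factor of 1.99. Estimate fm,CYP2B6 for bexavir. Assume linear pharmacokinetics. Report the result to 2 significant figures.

0.73

Let x = fm,CYP2B6. Because steady-state concentration ∝ 1/CL, relative clearance fell to 1/1.99 = 0.5025.
Setting x·0.32 + (1 − x) = 0.5025 and solving: x = (0.5025 − 1)/(0.32 − 1) = 0.73.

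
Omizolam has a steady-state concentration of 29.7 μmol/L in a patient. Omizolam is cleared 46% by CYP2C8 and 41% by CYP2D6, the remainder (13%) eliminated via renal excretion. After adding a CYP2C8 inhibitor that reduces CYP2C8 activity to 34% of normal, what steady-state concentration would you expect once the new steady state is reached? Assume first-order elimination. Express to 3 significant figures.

42.6 μmol/L

CYP2C8: 0.46 × 0.34 = 0.1564
CYP2D6: 0.41 (unchanged)
Other: 0.13 (unchanged)
CL_new/CL_old = 0.1564 + 0.41 + 0.13 = 0.6964.
New steady-state concentration = baseline ÷ relative clearance = 29.7 / 0.6964 = 42.6 μmol/L.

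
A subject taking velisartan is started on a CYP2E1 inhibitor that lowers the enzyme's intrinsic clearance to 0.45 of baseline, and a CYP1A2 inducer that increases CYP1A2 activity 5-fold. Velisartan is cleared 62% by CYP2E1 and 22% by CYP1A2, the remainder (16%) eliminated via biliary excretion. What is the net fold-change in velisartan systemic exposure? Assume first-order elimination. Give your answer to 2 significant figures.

0.65

CYP2E1: 0.62 × 0.45 = 0.279
CYP1A2: 0.22 × 5 = 1.1
Other: 0.16 (unchanged)
Relative clearance = 0.279 + 1.1 + 0.16 = 1.539.
Net systemic exposure ratio = 1 / 1.539 = 0.65.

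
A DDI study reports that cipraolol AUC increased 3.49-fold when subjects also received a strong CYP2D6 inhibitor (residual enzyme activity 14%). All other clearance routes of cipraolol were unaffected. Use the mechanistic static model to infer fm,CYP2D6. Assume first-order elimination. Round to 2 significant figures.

0.83

Let fm be the CYP2D6 fraction. New clearance relative to baseline = fm × 0.14 + (1 − fm).
AUC ratio = 1 / (new CL fraction), so new CL fraction = 1 / 3.49 = 0.2865.
fm × 0.14 + 1 − fm = 0.2865  ⇒  fm × (0.14 − 1) = −0.7135  ⇒  fm = 0.83.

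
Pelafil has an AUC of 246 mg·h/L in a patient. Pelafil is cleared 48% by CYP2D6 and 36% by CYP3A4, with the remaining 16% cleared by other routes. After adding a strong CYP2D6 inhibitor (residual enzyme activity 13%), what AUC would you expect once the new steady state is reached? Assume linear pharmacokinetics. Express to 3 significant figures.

422 mg·h/L

The CYP2D6 pathway (48% of clearance) drops to 0.13× activity: 0.48 × 0.13 = 0.0624.
CYP3A4 (36%) and the residual 16% are unaffected.
CL_new/CL_old = 0.0624 + 0.36 + 0.16 = 0.5824.
With dosing unchanged, AUC scales as 1/CL: 246 / 0.5824 = 422 mg·h/L.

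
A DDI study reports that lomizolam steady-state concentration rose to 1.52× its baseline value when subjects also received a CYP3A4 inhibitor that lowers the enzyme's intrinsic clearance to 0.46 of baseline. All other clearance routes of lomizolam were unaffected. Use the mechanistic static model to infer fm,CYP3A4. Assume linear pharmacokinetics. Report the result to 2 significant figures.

Write x for the fraction cleared via CYP3A4. The observed steady-state concentration change means clearance fell to 1/1.52 = 0.6579 of baseline.
Only the CYP3A4 route changed, so 0.6579 = x·0.46 + (1 − x), giving x = 0.63.

0.63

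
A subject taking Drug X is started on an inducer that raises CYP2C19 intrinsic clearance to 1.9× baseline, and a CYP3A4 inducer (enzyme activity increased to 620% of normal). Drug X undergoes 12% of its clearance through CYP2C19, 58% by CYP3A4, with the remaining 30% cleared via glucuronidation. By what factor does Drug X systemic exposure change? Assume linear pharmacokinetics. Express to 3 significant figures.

0.242

CYP2C19: 0.12 × 1.9 = 0.228
CYP3A4: 0.58 × 6.2 = 3.596
Other: 0.3 (unchanged)
New clearance relative to baseline: 0.228 + 3.596 + 0.3 = 4.124.
Because systemic exposure varies inversely with clearance, the combined effect is 1 / 4.124 = 0.242.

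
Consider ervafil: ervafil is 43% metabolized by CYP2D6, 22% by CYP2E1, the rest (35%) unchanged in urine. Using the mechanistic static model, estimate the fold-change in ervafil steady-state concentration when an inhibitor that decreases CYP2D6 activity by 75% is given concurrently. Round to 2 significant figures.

The CYP2D6 pathway (43% of clearance) drops to 0.25× activity: 0.43 × 0.25 = 0.1075.
CYP2E1 (22%) and the residual 35% are unaffected.
Relative clearance = 0.1075 + 0.22 + 0.35 = 0.6775.
Steady-state concentration is inversely proportional to clearance, so the fold-change is 1 / 0.6775 = 1.5.

1.5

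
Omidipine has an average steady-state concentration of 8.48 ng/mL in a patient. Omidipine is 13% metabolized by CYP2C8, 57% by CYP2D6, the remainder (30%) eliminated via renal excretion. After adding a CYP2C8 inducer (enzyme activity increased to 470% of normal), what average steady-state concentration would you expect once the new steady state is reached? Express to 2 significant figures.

5.7 ng/mL

The CYP2C8 pathway (13% of clearance) rises to 4.7× activity: 0.13 × 4.7 = 0.611.
CYP2D6 (57%) and the residual 30% are unaffected.
Relative clearance = 0.611 + 0.57 + 0.3 = 1.481.
With dosing unchanged, average steady-state concentration scales as 1/CL: 8.48 / 1.481 = 5.7 ng/mL.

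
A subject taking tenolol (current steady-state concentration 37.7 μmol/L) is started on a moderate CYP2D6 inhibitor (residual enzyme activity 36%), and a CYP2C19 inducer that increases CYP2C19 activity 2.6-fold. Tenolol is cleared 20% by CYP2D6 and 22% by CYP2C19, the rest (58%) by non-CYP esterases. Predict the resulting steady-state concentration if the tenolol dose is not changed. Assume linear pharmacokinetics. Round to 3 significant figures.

The CYP2D6 pathway (20% of clearance) drops to 0.36× activity: 0.2 × 0.36 = 0.072.
The CYP2C19 pathway (22% of clearance) is boosted to 2.6× activity: 0.22 × 2.6 = 0.572.
Non-CYP routes (58%) are unchanged.
CL_new/CL_old = 0.072 + 0.572 + 0.58 = 1.224.
New steady-state concentration = 37.7 / 1.224 = 30.8 μmol/L (concentration scales inversely with clearance).

30.8 μmol/L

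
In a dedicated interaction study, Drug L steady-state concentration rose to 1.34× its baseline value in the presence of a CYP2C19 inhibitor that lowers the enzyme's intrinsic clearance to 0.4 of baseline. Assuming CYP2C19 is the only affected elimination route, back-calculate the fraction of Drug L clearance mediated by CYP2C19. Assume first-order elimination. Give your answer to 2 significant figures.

CL'/CL = 1 / 1.34 = 0.7463
0.4·fm + (1 − fm) = 0.7463
fm = (0.7463 − 1) / (0.4 − 1) = 0.42

0.42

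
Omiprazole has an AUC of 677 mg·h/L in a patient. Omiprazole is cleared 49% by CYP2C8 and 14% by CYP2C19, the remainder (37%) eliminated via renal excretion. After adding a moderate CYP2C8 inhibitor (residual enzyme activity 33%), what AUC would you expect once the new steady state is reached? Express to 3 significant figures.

1.01 × 10³ mg·h/L

The CYP2C8 pathway (49% of clearance) falls to 0.33× activity: 0.49 × 0.33 = 0.1617.
CYP2C19 (14%) and the residual 37% are unaffected.
CL_new/CL_old = 0.1617 + 0.14 + 0.37 = 0.6717.
With dosing unchanged, AUC scales as 1/CL: 677 / 0.6717 = 1.01 × 10³ mg·h/L.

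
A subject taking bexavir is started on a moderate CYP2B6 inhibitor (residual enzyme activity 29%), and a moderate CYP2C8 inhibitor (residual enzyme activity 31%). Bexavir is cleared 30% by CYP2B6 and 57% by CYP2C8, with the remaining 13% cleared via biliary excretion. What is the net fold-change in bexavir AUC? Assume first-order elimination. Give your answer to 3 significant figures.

CYP2B6: 0.3 × 0.29 = 0.087
CYP2C8: 0.57 × 0.31 = 0.1767
Other: 0.13 (unchanged)
Relative clearance = 0.087 + 0.1767 + 0.13 = 0.3937.
AUC ∝ 1/CL: fold-change = 1 / 0.3937 = 2.54.

2.54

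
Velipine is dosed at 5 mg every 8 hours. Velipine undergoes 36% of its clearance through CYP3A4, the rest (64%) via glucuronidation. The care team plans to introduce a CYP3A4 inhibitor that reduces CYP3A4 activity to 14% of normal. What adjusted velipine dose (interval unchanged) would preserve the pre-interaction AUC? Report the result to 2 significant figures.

3.5 mg

The CYP3A4 pathway (36% of clearance) falls to 0.14× activity: 0.36 × 0.14 = 0.0504.
Non-CYP routes (64%) are unchanged.
Relative clearance = 0.0504 + 0.64 = 0.6904.
Css,avg = (dose rate)/CL, so holding Css fixed requires dose ∝ CL: 5 × 0.6904 = 3.5 mg.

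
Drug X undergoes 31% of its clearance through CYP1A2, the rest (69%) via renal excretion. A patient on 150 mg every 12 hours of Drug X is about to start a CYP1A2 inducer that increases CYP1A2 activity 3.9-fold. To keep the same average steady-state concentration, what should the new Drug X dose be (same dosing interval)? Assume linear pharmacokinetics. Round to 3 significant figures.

285 mg

The CYP1A2 pathway (31% of clearance) increases to 3.9× activity: 0.31 × 3.9 = 1.209.
The remaining 69% of clearance is unaffected.
Relative clearance = 1.209 + 0.69 = 1.899.
Exposure is unchanged when dose changes in proportion to clearance. New dose = 150 mg × 1.899 = 285 mg.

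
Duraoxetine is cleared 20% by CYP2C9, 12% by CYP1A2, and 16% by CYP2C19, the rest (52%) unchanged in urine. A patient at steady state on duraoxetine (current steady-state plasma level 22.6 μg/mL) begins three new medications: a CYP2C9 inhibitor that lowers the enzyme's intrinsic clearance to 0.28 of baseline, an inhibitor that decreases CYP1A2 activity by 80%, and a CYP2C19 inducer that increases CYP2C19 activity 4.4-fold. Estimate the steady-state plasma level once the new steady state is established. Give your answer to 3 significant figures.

The CYP2C9 pathway (20% of clearance) falls to 0.28× activity: 0.2 × 0.28 = 0.056.
The CYP1A2 pathway (12% of clearance) is reduced to 0.2× activity: 0.12 × 0.2 = 0.024.
The CYP2C19 pathway (16% of clearance) increases to 4.4× activity: 0.16 × 4.4 = 0.704.
The remaining 52% of clearance is unaffected.
Relative clearance = 0.056 + 0.024 + 0.704 + 0.52 = 1.304.
New steady-state plasma level = 22.6 / 1.304 = 17.3 μg/mL (concentration scales inversely with clearance).

17.3 μg/mL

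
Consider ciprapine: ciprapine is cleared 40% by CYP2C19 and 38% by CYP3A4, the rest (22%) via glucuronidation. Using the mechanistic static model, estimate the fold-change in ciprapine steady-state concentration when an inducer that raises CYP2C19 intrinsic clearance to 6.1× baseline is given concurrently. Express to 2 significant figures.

0.33

The CYP2C19 pathway (40% of clearance) increases to 6.1× activity: 0.4 × 6.1 = 2.44.
CYP3A4 (38%) and the residual 22% are unaffected.
Relative clearance = 2.44 + 0.38 + 0.22 = 3.04.
Since steady-state concentration ∝ 1/CL, the ratio is 1 / 3.04 = 0.33.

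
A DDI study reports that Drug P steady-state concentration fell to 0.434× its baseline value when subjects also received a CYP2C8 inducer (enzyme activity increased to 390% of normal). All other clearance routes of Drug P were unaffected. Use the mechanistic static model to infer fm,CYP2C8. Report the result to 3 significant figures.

CL'/CL = 1 / 0.434 = 2.304
3.9·fm + (1 − fm) = 2.304
fm = (2.304 − 1) / (3.9 − 1) = 0.450

0.450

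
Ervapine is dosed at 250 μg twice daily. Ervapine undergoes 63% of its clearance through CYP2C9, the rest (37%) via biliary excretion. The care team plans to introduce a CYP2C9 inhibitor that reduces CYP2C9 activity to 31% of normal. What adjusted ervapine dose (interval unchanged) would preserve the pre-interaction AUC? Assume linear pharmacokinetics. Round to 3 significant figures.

The CYP2C9 pathway (63% of clearance) falls to 0.31× activity: 0.63 × 0.31 = 0.1953.
The remaining 37% of clearance is unaffected.
Relative clearance = 0.1953 + 0.37 = 0.5653.
Css,avg = (dose rate)/CL, so holding Css fixed requires dose ∝ CL: 250 × 0.5653 = 141 μg.

141 μg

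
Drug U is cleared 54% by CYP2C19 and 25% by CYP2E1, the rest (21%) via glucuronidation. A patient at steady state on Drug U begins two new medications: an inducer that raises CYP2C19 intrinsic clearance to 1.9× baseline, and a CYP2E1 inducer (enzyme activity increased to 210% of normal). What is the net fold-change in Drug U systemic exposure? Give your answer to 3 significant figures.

The CYP2C19 pathway (54% of clearance) is boosted to 1.9× activity: 0.54 × 1.9 = 1.026.
The CYP2E1 pathway (25% of clearance) increases to 2.1× activity: 0.25 × 2.1 = 0.525.
The remaining 21% of clearance is unaffected.
New clearance relative to baseline: 1.026 + 0.525 + 0.21 = 1.761.
Because systemic exposure varies inversely with clearance, the combined effect is 1 / 1.761 = 0.568.

0.568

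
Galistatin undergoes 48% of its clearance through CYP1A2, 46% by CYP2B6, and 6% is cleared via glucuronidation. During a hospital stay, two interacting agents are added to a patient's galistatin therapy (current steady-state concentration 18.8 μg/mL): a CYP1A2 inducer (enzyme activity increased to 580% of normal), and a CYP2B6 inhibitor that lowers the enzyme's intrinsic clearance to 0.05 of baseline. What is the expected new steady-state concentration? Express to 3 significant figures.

CYP1A2: 0.48 × 5.8 = 2.784
CYP2B6: 0.46 × 0.05 = 0.023
Other: 0.06 (unchanged)
New clearance relative to baseline: 2.784 + 0.023 + 0.06 = 2.867.
Dividing the baseline by the relative clearance: 18.8 / 2.867 = 6.56 μg/mL.

6.56 μg/mL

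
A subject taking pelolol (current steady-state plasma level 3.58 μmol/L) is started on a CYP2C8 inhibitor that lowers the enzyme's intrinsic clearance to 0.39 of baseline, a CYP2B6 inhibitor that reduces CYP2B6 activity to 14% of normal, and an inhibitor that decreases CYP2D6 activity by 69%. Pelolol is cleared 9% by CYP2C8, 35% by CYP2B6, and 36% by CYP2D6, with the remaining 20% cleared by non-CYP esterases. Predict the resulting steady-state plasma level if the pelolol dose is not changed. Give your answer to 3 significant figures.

CYP2C8: 0.09 × 0.39 = 0.0351
CYP2B6: 0.35 × 0.14 = 0.049
CYP2D6: 0.36 × 0.31 = 0.1116
Other: 0.2 (unchanged)
Relative clearance = 0.0351 + 0.049 + 0.1116 + 0.2 = 0.3957.
Dividing the baseline by the relative clearance: 3.58 / 0.3957 = 9.05 μmol/L.

9.05 μmol/L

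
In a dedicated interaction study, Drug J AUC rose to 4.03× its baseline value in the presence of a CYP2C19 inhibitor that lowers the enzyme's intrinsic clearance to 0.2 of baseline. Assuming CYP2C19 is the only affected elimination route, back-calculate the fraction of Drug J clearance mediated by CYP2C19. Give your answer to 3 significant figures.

CL'/CL = 1 / 4.03 = 0.2481
0.2·fm + (1 − fm) = 0.2481
fm = (0.2481 − 1) / (0.2 − 1) = 0.940

0.940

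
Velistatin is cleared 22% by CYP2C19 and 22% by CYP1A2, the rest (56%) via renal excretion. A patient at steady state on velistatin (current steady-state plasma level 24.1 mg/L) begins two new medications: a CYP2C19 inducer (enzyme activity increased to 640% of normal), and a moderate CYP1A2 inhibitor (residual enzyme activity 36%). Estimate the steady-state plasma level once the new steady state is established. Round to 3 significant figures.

11.8 mg/L

The CYP2C19 pathway (22% of clearance) rises to 6.4× activity: 0.22 × 6.4 = 1.408.
The CYP1A2 pathway (22% of clearance) drops to 0.36× activity: 0.22 × 0.36 = 0.0792.
Non-CYP routes (56%) are unchanged.
New clearance relative to baseline: 1.408 + 0.0792 + 0.56 = 2.0472.
New steady-state plasma level = 24.1 / 2.0472 = 11.8 mg/L (concentration scales inversely with clearance).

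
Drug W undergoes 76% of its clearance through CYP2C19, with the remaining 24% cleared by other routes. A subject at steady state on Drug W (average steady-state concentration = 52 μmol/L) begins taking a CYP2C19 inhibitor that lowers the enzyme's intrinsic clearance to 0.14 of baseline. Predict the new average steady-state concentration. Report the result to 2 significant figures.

1.5 × 10² μmol/L

CYP2C19: 0.76 × 0.14 = 0.1064
Other: 0.24 (unchanged)
New clearance relative to baseline: 0.1064 + 0.24 = 0.3464.
With dosing unchanged, average steady-state concentration scales as 1/CL: 52 / 0.3464 = 1.5 × 10² μmol/L.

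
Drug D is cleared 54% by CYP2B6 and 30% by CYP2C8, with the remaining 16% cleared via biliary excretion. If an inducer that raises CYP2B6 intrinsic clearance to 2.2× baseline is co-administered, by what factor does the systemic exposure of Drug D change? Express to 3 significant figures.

0.607

The CYP2B6 pathway (54% of clearance) is boosted to 2.2× activity: 0.54 × 2.2 = 1.188.
CYP2C8 (30%) and the residual 16% are unaffected.
CL_new/CL_old = 1.188 + 0.3 + 0.16 = 1.648.
Systemic exposure is inversely proportional to clearance, so the fold-change is 1 / 1.648 = 0.607.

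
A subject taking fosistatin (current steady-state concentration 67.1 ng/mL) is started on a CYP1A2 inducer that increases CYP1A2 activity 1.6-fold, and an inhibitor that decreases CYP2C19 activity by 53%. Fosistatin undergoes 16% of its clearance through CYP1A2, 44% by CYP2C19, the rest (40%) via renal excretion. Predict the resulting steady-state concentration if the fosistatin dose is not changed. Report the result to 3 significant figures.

77.8 ng/mL

CYP1A2: 0.16 × 1.6 = 0.256
CYP2C19: 0.44 × 0.47 = 0.2068
Other: 0.4 (unchanged)
New clearance relative to baseline: 0.256 + 0.2068 + 0.4 = 0.8628.
New steady-state concentration = 67.1 / 0.8628 = 77.8 ng/mL (concentration scales inversely with clearance).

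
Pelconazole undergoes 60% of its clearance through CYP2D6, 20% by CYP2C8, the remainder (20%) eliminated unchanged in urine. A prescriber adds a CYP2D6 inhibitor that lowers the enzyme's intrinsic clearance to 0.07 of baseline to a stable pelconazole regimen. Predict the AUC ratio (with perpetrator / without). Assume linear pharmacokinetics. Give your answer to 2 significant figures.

The CYP2D6 pathway (60% of clearance) drops to 0.07× activity: 0.6 × 0.07 = 0.042.
CYP2C8 (20%) and the residual 20% are unaffected.
CL_new/CL_old = 0.042 + 0.2 + 0.2 = 0.442.
Since AUC ∝ 1/CL, the ratio is 1 / 0.442 = 2.3.

2.3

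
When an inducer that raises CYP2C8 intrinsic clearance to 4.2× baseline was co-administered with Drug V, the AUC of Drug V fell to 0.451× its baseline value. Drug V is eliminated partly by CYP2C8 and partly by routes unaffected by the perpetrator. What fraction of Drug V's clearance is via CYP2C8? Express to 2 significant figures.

Let fm be the CYP2C8 fraction. New clearance relative to baseline = fm × 4.2 + (1 − fm).
AUC ratio = 1 / (new CL fraction), so new CL fraction = 1 / 0.451 = 2.217.
fm × 4.2 + 1 − fm = 2.217  ⇒  fm × (4.2 − 1) = 1.217  ⇒  fm = 0.38.

0.38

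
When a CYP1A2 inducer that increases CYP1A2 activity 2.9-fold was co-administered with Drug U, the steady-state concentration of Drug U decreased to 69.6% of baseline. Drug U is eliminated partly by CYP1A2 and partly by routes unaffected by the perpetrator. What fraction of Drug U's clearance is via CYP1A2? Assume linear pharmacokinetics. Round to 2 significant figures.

Write x for the fraction cleared via CYP1A2. The observed steady-state concentration change means clearance rose to 1/0.696 = 1.437 of baseline.
Setting x·2.9 + (1 − x) = 1.437 and solving: x = (1.437 − 1)/(2.9 − 1) = 0.23.

0.23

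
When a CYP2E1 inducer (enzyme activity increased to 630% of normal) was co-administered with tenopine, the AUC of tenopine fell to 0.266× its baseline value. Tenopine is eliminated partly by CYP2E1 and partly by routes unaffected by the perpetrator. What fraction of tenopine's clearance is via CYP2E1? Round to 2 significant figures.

0.52

Let x = fm,CYP2E1. Because AUC ∝ 1/CL, relative clearance rose to 1/0.266 = 3.759.
Setting x·6.3 + (1 − x) = 3.759 and solving: x = (3.759 − 1)/(6.3 − 1) = 0.52.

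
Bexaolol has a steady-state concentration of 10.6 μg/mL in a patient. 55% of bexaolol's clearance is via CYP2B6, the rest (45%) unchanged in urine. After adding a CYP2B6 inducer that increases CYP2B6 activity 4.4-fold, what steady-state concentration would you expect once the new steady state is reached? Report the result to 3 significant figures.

3.69 μg/mL

CYP2B6: 0.55 × 4.4 = 2.42
Other: 0.45 (unchanged)
Relative clearance = 2.42 + 0.45 = 2.87.
Steady-state concentration ∝ 1/CL, so new value = 10.6 / 2.87 = 3.69 μg/mL.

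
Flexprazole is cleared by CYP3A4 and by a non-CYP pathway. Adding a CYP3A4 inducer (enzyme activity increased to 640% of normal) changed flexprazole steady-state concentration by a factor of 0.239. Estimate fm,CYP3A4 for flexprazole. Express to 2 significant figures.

0.59

CL'/CL = 1 / 0.239 = 4.184
6.4·fm + (1 − fm) = 4.184
fm = (4.184 − 1) / (6.4 − 1) = 0.59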